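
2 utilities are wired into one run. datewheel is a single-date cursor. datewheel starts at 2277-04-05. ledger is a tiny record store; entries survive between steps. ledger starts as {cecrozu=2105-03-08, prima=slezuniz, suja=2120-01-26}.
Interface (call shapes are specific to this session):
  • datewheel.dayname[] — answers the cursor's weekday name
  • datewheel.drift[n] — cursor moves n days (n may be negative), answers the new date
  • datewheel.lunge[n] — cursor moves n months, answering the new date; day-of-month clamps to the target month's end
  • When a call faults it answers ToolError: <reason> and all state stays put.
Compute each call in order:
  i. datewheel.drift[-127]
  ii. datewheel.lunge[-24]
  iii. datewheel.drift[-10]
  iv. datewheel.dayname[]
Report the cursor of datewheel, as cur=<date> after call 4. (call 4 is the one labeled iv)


// datewheel.drift(n=-127) -> 2276-11-29
// datewheel.lunge(n=-24) -> 2274-11-29
// datewheel.drift(n=-10) -> 2274-11-19
// datewheel.dayname() -> Thursday

Answer: cur=2274-11-19


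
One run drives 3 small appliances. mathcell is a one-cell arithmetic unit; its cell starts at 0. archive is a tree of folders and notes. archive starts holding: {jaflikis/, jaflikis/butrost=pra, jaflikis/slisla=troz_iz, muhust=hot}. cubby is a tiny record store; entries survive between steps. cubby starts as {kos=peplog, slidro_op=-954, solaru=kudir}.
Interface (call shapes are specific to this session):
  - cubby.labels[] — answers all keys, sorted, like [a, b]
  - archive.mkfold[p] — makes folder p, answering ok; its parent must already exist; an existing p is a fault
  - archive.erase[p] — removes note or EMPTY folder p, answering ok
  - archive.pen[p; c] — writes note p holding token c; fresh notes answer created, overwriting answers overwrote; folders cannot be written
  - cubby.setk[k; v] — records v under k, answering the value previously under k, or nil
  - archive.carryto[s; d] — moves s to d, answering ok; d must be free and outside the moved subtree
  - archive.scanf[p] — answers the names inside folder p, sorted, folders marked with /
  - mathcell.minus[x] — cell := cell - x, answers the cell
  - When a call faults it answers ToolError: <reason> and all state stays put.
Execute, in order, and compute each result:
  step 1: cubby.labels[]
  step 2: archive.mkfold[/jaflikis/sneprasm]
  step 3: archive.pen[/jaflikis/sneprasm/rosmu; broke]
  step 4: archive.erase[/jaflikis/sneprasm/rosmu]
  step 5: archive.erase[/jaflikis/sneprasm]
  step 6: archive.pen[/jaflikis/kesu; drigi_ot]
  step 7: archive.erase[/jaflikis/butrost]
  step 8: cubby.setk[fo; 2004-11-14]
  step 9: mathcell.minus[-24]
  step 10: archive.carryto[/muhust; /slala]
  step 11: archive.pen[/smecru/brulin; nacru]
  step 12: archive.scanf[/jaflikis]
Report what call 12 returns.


·→ cubby.labels()
·← [kos, slidro_op, solaru]
·→ archive.mkfold(/jaflikis/sneprasm)
·← ok
·→ archive.pen(/jaflikis/sneprasm/rosmu, broke)
·← created
·→ archive.erase(/jaflikis/sneprasm/rosmu)
·← ok
·→ archive.erase(/jaflikis/sneprasm)
·← ok
·→ archive.pen(/jaflikis/kesu, drigi_ot)
·← created
·→ archive.erase(/jaflikis/butrost)
·← ok
·→ cubby.setk(fo, 2004-11-14)
·← nil
·→ mathcell.minus(-24)
·← 24
·→ archive.carryto(/muhust, /slala)
·← ok
·→ archive.pen(/smecru/brulin, nacru)
·← ToolError: no parent
·→ archive.scanf(/jaflikis)
·← [kesu, slisla]

Answer: [kesu, slisla]


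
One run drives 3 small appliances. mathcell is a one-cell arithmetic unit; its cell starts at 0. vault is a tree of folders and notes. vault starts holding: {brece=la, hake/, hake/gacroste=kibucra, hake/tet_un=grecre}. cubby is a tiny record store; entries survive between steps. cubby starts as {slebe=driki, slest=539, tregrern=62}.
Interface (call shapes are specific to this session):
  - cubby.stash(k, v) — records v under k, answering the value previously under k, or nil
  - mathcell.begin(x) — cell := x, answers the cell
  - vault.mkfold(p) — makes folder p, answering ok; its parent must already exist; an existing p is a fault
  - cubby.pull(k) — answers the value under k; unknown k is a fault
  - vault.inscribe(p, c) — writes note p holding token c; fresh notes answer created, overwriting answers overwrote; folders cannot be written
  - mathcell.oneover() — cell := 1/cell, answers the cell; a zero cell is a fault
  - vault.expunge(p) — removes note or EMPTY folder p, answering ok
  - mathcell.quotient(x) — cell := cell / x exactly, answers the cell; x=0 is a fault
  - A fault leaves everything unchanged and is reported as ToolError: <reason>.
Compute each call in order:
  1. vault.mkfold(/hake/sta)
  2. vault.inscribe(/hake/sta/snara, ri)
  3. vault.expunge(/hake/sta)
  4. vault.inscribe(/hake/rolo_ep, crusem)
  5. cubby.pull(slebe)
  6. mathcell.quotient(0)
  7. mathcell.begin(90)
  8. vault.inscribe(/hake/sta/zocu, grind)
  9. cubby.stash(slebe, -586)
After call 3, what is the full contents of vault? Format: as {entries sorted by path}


;; 1. vault.mkfold(p='/hake/sta') ~> ok
;; 2. vault.inscribe(p='/hake/sta/snara', c='ri') ~> created
;; 3. vault.expunge(p='/hake/sta') ~> ToolError: not empty
;; 4. vault.inscribe(p='/hake/rolo_ep', c='crusem') ~> created
;; 5. cubby.pull(k='slebe') ~> driki
;; 6. mathcell.quotient(x='0') ~> ToolError: division by zero
;; 7. mathcell.begin(x='90') ~> 90
;; 8. vault.inscribe(p='/hake/sta/zocu', c='grind') ~> created
;; 9. cubby.stash(k='slebe', v='-586') ~> driki

Answer: {brece=la, hake/, hake/gacroste=kibucra, hake/sta/, hake/sta/snara=ri, hake/tet_un=grecre}


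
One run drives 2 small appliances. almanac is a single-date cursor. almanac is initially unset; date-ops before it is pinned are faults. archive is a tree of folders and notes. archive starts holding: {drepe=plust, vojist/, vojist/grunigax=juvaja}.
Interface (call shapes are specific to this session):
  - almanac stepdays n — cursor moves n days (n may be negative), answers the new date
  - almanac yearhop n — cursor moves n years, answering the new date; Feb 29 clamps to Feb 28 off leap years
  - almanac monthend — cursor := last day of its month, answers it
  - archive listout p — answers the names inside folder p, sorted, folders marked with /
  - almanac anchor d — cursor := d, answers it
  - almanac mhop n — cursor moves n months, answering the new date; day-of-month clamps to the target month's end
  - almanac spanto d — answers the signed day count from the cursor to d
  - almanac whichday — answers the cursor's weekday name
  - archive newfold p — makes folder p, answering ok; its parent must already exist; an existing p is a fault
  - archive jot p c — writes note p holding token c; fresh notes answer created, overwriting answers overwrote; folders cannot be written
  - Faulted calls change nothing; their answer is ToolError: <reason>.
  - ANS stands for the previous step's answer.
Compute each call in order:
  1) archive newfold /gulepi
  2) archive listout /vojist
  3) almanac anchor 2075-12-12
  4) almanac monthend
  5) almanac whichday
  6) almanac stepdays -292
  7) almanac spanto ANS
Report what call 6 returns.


Answer: 2075-03-14

Derivation:
~$ archive newfold p=/gulepi
:: ok
~$ archive listout p=/vojist
:: [grunigax]
~$ almanac anchor d=2075-12-12
:: 2075-12-12
~$ almanac monthend
:: 2075-12-31
~$ almanac whichday
:: Tuesday
~$ almanac stepdays n=-292
:: 2075-03-14
~$ almanac spanto d=ANS
:: 0


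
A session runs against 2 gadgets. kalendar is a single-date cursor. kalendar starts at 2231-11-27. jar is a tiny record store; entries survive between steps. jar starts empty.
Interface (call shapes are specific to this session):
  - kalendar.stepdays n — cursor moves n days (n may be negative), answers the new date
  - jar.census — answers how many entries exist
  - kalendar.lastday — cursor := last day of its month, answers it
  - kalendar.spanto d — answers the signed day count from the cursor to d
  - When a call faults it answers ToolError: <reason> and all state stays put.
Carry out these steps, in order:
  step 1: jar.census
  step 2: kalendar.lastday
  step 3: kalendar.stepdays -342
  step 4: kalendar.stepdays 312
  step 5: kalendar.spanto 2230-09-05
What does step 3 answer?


> census
= 0
> lastday
= 2231-11-30
> stepdays -342
= 2230-12-23
> stepdays 312
= 2231-10-31
> spanto 2230-09-05
= -421

Answer: 2230-12-23


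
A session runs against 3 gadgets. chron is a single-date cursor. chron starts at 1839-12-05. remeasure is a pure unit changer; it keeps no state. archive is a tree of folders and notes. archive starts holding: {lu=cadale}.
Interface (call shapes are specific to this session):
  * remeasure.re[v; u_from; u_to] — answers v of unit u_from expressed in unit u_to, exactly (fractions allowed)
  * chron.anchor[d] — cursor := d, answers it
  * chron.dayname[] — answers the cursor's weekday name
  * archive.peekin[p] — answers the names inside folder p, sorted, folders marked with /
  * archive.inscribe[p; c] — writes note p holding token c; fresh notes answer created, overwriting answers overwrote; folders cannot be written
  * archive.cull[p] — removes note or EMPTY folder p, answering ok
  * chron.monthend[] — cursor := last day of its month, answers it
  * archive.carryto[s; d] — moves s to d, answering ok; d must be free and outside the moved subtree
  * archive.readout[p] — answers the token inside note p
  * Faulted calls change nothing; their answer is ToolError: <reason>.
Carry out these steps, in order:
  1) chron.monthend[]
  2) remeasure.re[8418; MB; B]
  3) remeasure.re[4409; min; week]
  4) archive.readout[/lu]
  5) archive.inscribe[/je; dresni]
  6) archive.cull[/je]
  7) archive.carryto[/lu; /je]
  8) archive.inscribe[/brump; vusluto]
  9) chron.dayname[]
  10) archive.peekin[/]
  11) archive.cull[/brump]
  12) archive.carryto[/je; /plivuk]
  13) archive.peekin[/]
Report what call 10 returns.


Answer: [brump, je]

Derivation:
% chron.monthend() ~> 1839-12-31
% remeasure.re(8418, MB, B) ~> 8418000000
% remeasure.re(4409, min, week) ~> 4409/10080
% archive.readout(/lu) ~> cadale
% archive.inscribe(/je, dresni) ~> created
% archive.cull(/je) ~> ok
% archive.carryto(/lu, /je) ~> ok
% archive.inscribe(/brump, vusluto) ~> created
% chron.dayname() ~> Tuesday
% archive.peekin(/) ~> [brump, je]
% archive.cull(/brump) ~> ok
% archive.carryto(/je, /plivuk) ~> ok
% archive.peekin(/) ~> [plivuk]


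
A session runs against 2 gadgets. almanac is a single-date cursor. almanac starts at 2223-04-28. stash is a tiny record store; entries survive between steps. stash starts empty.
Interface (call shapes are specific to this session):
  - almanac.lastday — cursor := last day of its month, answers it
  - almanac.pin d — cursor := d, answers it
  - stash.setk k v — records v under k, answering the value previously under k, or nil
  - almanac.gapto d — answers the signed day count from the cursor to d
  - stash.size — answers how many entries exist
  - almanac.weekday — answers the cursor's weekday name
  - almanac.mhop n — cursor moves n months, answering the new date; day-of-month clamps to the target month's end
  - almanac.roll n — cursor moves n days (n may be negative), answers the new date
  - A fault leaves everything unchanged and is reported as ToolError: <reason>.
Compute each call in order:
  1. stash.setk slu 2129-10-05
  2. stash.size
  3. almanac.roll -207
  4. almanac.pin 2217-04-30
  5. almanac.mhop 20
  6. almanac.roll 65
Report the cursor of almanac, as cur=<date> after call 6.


Answer: cur=2219-03-05

Derivation:
# 1. stash.setk(k→slu, v→2129-10-05) => nil
# 2. stash.size() => 1
# 3. almanac.roll(n→-207) => 2222-10-03
# 4. almanac.pin(d→2217-04-30) => 2217-04-30
# 5. almanac.mhop(n→20) => 2218-12-30
# 6. almanac.roll(n→65) => 2219-03-05


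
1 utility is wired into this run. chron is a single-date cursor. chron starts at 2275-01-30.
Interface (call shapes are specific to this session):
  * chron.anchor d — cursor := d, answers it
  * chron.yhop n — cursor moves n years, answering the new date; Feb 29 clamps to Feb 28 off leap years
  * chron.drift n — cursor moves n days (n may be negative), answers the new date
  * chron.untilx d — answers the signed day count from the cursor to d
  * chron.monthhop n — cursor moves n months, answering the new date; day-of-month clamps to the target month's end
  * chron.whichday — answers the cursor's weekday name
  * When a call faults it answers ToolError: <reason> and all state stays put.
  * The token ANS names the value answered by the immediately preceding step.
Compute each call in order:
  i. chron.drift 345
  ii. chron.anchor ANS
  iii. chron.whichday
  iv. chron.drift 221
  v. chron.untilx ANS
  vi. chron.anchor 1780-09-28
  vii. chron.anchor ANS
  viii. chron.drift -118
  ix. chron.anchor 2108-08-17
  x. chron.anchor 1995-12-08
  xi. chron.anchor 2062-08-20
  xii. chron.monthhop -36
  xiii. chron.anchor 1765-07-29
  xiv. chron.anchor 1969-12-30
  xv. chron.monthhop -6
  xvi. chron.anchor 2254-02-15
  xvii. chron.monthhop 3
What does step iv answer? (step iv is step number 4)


Answer: 2276-08-18

Derivation:
→ chron.drift(n='345')
← 2276-01-10
→ chron.anchor(d='ANS')
← 2276-01-10
→ chron.whichday()
← Monday
→ chron.drift(n='221')
← 2276-08-18
→ chron.untilx(d='ANS')
← 0
→ chron.anchor(d='1780-09-28')
← 1780-09-28
→ chron.anchor(d='ANS')
← 1780-09-28
→ chron.drift(n='-118')
← 1780-06-02
→ chron.anchor(d='2108-08-17')
← 2108-08-17
→ chron.anchor(d='1995-12-08')
← 1995-12-08
→ chron.anchor(d='2062-08-20')
← 2062-08-20
→ chron.monthhop(n='-36')
← 2059-08-20
→ chron.anchor(d='1765-07-29')
← 1765-07-29
→ chron.anchor(d='1969-12-30')
← 1969-12-30
→ chron.monthhop(n='-6')
← 1969-06-30
→ chron.anchor(d='2254-02-15')
← 2254-02-15
→ chron.monthhop(n='3')
← 2254-05-15


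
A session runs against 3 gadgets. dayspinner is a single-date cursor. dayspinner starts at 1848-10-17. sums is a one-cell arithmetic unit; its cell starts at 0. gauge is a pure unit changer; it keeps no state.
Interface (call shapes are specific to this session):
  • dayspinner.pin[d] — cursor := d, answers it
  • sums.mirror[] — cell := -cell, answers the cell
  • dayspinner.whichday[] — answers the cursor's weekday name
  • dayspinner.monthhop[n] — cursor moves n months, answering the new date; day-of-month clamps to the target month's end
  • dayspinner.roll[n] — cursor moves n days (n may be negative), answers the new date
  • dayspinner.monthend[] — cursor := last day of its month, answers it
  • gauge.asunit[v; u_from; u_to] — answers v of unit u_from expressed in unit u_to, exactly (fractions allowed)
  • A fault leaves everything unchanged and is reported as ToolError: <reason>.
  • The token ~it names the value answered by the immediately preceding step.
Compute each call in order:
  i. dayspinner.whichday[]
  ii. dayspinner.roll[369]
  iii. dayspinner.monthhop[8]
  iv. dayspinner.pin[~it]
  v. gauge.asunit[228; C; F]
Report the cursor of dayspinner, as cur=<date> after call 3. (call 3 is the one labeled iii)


Answer: cur=1850-06-21

Derivation:
;; dayspinner.whichday() : Tuesday
;; dayspinner.roll(369) : 1849-10-21
;; dayspinner.monthhop(8) : 1850-06-21
;; dayspinner.pin(~it) : 1850-06-21
;; gauge.asunit(228, C, F) : 2212/5


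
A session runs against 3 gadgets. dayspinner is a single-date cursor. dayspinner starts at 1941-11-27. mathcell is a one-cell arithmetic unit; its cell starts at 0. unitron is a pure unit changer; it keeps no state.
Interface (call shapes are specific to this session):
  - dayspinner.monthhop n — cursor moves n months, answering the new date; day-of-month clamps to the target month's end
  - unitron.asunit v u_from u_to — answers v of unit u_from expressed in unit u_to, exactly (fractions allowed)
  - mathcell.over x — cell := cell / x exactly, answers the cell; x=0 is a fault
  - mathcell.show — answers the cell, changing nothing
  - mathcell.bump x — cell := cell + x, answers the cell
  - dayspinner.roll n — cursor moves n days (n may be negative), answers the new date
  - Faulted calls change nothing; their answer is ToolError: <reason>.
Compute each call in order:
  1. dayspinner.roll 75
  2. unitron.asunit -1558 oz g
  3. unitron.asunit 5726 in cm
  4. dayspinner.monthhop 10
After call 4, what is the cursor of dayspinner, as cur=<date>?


% dayspinner.roll n→75
= 1942-02-10
% unitron.asunit v→-1558 u_from→oz u_to→g
= -35334845623/800000
% unitron.asunit v→5726 u_from→in u_to→cm
= 363601/25
% dayspinner.monthhop n→10
= 1942-12-10

Answer: cur=1942-12-10


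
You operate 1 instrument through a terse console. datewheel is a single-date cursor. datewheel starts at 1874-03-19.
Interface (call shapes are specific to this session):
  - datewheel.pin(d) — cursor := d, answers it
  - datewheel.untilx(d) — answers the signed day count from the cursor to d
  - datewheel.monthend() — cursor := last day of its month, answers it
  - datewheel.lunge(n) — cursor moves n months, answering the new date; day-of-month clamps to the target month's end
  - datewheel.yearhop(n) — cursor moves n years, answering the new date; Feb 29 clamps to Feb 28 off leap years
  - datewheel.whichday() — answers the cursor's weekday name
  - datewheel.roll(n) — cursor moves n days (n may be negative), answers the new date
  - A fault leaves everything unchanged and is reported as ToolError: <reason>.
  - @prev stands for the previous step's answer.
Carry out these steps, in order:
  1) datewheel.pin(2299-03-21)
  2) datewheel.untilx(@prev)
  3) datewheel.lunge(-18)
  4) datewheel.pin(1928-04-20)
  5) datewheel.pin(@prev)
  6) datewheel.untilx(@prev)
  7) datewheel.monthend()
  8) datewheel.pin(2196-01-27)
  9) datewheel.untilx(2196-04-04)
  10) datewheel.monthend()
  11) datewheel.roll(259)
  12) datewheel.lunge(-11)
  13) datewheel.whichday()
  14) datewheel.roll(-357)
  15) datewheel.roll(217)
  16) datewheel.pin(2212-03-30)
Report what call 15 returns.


Answer: 2195-06-29

Derivation:
# 1. pin(d: 2299-03-21) == 2299-03-21
# 2. untilx(d: @prev) == 0
# 3. lunge(n: -18) == 2297-09-21
# 4. pin(d: 1928-04-20) == 1928-04-20
# 5. pin(d: @prev) == 1928-04-20
# 6. untilx(d: @prev) == 0
# 7. monthend() == 1928-04-30
# 8. pin(d: 2196-01-27) == 2196-01-27
# 9. untilx(d: 2196-04-04) == 68
# 10. monthend() == 2196-01-31
# 11. roll(n: 259) == 2196-10-16
# 12. lunge(n: -11) == 2195-11-16
# 13. whichday() == Monday
# 14. roll(n: -357) == 2194-11-24
# 15. roll(n: 217) == 2195-06-29
# 16. pin(d: 2212-03-30) == 2212-03-30


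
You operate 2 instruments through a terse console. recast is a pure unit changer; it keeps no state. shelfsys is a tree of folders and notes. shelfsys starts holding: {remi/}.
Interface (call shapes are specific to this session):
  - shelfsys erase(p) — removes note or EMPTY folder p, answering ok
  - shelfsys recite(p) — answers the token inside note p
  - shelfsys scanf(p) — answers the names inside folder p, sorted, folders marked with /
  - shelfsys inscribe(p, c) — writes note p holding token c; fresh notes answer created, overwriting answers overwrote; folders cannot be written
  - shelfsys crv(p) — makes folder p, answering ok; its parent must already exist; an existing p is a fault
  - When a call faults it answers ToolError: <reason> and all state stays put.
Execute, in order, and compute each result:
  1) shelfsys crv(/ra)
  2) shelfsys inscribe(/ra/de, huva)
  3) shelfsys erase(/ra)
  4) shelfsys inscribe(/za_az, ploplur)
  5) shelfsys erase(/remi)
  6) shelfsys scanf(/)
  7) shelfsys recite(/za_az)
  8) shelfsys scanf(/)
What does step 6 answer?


CALL shelfsys crv[p: /ra]
RET  ok
CALL shelfsys inscribe[p: /ra/de; c: huva]
RET  created
CALL shelfsys erase[p: /ra]
RET  ToolError: not empty
CALL shelfsys inscribe[p: /za_az; c: ploplur]
RET  created
CALL shelfsys erase[p: /remi]
RET  ok
CALL shelfsys scanf[p: /]
RET  [ra/, za_az]
CALL shelfsys recite[p: /za_az]
RET  ploplur
CALL shelfsys scanf[p: /]
RET  [ra/, za_az]

Answer: [ra/, za_az]


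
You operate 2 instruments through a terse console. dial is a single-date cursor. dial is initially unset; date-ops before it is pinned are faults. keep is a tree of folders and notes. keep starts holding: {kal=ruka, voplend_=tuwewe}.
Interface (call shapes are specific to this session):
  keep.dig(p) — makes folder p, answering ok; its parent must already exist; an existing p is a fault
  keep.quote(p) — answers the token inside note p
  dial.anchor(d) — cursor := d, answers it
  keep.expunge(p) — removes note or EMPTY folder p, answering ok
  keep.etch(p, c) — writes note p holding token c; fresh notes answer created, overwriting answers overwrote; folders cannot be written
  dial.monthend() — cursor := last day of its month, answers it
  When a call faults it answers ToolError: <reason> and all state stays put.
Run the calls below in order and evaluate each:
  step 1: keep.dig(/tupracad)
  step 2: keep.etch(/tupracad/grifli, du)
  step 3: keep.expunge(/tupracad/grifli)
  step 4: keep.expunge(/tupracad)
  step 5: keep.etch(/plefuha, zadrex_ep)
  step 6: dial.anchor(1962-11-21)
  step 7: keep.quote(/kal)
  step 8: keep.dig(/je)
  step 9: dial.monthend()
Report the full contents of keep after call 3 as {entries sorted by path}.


Answer: {kal=ruka, tupracad/, voplend_=tuwewe}

Derivation:
-> dig(p=/tupracad)
<- ok
-> etch(p=/tupracad/grifli, c=du)
<- created
-> expunge(p=/tupracad/grifli)
<- ok
-> expunge(p=/tupracad)
<- ok
-> etch(p=/plefuha, c=zadrex_ep)
<- created
-> anchor(d=1962-11-21)
<- 1962-11-21
-> quote(p=/kal)
<- ruka
-> dig(p=/je)
<- ok
-> monthend()
<- 1962-11-30


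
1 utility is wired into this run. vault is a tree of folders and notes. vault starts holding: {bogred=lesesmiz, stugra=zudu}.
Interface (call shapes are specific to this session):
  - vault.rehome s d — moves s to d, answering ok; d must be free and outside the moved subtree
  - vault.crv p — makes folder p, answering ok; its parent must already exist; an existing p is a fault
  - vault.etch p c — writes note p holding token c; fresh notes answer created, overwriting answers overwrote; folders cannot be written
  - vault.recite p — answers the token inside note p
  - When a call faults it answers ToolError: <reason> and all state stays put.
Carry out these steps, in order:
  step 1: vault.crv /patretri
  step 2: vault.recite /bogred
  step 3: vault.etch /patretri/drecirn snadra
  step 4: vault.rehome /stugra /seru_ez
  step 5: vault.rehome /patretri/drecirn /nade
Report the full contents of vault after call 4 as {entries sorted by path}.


Answer: {bogred=lesesmiz, patretri/, patretri/drecirn=snadra, seru_ez=zudu}

Derivation:
// vault.crv(p=/patretri) => ok
// vault.recite(p=/bogred) => lesesmiz
// vault.etch(p=/patretri/drecirn, c=snadra) => created
// vault.rehome(s=/stugra, d=/seru_ez) => ok
// vault.rehome(s=/patretri/drecirn, d=/nade) => ok


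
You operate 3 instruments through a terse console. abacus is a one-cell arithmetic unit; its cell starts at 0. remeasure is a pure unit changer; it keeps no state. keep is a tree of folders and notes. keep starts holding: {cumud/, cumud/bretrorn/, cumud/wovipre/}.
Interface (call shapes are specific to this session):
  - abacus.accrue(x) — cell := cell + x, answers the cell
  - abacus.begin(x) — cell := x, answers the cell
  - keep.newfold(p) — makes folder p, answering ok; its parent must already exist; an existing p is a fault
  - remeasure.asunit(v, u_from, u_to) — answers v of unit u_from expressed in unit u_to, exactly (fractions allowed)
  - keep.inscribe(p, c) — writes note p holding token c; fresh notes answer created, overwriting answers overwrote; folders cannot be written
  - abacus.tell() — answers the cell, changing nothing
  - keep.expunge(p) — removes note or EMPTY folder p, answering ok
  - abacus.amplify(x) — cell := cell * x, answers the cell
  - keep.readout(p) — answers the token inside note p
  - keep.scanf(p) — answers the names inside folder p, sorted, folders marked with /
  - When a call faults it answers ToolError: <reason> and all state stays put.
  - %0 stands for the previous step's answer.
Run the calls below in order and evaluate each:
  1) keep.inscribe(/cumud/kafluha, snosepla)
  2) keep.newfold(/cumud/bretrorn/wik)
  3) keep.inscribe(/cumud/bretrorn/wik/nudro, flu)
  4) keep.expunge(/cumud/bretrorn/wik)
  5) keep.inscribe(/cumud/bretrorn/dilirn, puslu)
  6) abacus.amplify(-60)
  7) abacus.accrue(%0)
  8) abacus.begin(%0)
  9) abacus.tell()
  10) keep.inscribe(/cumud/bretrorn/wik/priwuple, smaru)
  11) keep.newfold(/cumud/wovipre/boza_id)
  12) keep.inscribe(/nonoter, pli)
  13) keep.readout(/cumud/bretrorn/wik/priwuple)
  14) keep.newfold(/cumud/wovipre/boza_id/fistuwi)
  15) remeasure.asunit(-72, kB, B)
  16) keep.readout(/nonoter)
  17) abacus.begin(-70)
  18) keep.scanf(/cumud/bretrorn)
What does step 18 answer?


Do: inscribe[p: /cumud/kafluha; c: snosepla]
See: created
Do: newfold[p: /cumud/bretrorn/wik]
See: ok
Do: inscribe[p: /cumud/bretrorn/wik/nudro; c: flu]
See: created
Do: expunge[p: /cumud/bretrorn/wik]
See: ToolError: not empty
Do: inscribe[p: /cumud/bretrorn/dilirn; c: puslu]
See: created
Do: amplify[x: -60]
See: 0
Do: accrue[x: %0]
See: 0
Do: begin[x: %0]
See: 0
Do: tell[]
See: 0
Do: inscribe[p: /cumud/bretrorn/wik/priwuple; c: smaru]
See: created
Do: newfold[p: /cumud/wovipre/boza_id]
See: ok
Do: inscribe[p: /nonoter; c: pli]
See: created
Do: readout[p: /cumud/bretrorn/wik/priwuple]
See: smaru
Do: newfold[p: /cumud/wovipre/boza_id/fistuwi]
See: ok
Do: asunit[v: -72; u_from: kB; u_to: B]
See: -72000
Do: readout[p: /nonoter]
See: pli
Do: begin[x: -70]
See: -70
Do: scanf[p: /cumud/bretrorn]
See: [dilirn, wik/]

Answer: [dilirn, wik/]


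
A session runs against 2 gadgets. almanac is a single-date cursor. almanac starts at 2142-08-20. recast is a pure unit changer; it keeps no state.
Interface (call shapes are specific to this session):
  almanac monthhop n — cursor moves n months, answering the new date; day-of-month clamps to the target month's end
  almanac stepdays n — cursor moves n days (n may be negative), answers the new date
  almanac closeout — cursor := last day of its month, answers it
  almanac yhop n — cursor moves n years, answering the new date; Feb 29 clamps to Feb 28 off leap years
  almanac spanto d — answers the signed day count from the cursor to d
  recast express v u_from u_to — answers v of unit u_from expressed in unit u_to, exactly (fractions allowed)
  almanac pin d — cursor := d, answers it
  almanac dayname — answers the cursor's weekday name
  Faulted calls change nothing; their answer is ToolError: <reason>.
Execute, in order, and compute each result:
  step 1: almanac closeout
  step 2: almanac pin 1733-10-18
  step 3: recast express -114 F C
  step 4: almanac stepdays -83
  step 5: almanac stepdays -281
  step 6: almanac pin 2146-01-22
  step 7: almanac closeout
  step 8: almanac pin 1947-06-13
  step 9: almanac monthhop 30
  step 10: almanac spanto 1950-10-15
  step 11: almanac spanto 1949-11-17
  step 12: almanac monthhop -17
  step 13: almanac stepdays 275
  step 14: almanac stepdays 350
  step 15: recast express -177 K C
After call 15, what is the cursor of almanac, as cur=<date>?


→ almanac closeout()
← 2142-08-31
→ almanac pin(d=1733-10-18)
← 1733-10-18
→ recast express(v=-114, u_from=F, u_to=C)
← -730/9
→ almanac stepdays(n=-83)
← 1733-07-27
→ almanac stepdays(n=-281)
← 1732-10-19
→ almanac pin(d=2146-01-22)
← 2146-01-22
→ almanac closeout()
← 2146-01-31
→ almanac pin(d=1947-06-13)
← 1947-06-13
→ almanac monthhop(n=30)
← 1949-12-13
→ almanac spanto(d=1950-10-15)
← 306
→ almanac spanto(d=1949-11-17)
← -26
→ almanac monthhop(n=-17)
← 1948-07-13
→ almanac stepdays(n=275)
← 1949-04-14
→ almanac stepdays(n=350)
← 1950-03-30
→ recast express(v=-177, u_from=K, u_to=C)
← -9003/20

Answer: cur=1950-03-30


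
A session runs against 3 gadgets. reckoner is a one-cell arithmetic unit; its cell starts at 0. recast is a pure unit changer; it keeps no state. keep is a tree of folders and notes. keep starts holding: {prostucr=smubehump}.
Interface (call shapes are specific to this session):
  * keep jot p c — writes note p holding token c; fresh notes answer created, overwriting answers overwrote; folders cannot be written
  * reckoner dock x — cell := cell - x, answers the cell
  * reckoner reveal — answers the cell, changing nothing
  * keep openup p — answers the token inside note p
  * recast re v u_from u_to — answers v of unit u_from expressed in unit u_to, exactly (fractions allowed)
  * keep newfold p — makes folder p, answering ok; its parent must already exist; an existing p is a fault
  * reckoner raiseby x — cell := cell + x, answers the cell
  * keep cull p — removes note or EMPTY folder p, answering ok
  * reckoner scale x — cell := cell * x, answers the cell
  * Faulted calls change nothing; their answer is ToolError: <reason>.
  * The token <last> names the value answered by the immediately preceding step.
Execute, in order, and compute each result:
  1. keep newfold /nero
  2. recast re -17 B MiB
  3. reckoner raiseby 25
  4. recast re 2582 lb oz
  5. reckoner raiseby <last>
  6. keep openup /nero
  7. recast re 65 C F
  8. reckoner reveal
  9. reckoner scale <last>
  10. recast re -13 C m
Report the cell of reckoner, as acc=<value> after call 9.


·→ keep newfold(p='/nero')
·← ok
·→ recast re(v='-17', u_from='B', u_to='MiB')
·← -17/1048576
·→ reckoner raiseby(x='25')
·← 25
·→ recast re(v='2582', u_from='lb', u_to='oz')
·← 41312
·→ reckoner raiseby(x='<last>')
·← 41337
·→ keep openup(p='/nero')
·← ToolError: is a directory
·→ recast re(v='65', u_from='C', u_to='F')
·← 149
·→ reckoner reveal()
·← 41337
·→ reckoner scale(x='<last>')
·← 1708747569
·→ recast re(v='-13', u_from='C', u_to='m')
·← ToolError: incompatible units

Answer: acc=1708747569


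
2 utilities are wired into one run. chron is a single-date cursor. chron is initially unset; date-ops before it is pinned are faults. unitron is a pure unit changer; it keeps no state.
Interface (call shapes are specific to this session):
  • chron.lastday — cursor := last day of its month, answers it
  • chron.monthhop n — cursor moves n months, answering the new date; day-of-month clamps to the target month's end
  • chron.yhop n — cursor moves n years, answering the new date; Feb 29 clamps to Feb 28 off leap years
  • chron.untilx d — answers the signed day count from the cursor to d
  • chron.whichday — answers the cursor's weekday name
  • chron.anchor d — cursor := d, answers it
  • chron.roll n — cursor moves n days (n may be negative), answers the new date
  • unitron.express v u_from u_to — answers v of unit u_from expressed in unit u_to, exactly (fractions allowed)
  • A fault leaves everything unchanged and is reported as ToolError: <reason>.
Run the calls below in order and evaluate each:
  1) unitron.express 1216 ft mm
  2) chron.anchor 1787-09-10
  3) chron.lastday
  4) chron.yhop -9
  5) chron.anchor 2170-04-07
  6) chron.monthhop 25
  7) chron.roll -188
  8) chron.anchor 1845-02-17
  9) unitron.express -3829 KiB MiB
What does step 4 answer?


Answer: 1778-09-30

Derivation:
Step: unitron.express[v='1216'; u_from='ft'; u_to='mm']
Result: 1853184/5
Step: chron.anchor[d='1787-09-10']
Result: 1787-09-10
Step: chron.lastday[]
Result: 1787-09-30
Step: chron.yhop[n='-9']
Result: 1778-09-30
Step: chron.anchor[d='2170-04-07']
Result: 2170-04-07
Step: chron.monthhop[n='25']
Result: 2172-05-07
Step: chron.roll[n='-188']
Result: 2171-11-01
Step: chron.anchor[d='1845-02-17']
Result: 1845-02-17
Step: unitron.express[v='-3829'; u_from='KiB'; u_to='MiB']
Result: -3829/1024


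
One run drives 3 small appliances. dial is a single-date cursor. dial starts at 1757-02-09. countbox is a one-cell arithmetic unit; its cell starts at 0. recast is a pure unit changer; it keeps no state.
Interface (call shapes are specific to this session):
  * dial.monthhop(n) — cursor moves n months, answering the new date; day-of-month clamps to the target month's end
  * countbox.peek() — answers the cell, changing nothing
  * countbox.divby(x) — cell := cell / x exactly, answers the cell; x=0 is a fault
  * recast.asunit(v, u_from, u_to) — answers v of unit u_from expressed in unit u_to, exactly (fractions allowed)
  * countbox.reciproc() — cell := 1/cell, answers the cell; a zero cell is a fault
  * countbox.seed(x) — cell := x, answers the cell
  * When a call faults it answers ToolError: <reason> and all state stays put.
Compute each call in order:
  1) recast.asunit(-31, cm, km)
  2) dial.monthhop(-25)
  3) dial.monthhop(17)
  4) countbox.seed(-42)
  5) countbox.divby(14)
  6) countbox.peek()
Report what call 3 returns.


→ asunit(v='-31', u_from='cm', u_to='km')
← -31/100000
→ monthhop(n='-25')
← 1755-01-09
→ monthhop(n='17')
← 1756-06-09
→ seed(x='-42')
← -42
→ divby(x='14')
← -3
→ peek()
← -3

Answer: 1756-06-09


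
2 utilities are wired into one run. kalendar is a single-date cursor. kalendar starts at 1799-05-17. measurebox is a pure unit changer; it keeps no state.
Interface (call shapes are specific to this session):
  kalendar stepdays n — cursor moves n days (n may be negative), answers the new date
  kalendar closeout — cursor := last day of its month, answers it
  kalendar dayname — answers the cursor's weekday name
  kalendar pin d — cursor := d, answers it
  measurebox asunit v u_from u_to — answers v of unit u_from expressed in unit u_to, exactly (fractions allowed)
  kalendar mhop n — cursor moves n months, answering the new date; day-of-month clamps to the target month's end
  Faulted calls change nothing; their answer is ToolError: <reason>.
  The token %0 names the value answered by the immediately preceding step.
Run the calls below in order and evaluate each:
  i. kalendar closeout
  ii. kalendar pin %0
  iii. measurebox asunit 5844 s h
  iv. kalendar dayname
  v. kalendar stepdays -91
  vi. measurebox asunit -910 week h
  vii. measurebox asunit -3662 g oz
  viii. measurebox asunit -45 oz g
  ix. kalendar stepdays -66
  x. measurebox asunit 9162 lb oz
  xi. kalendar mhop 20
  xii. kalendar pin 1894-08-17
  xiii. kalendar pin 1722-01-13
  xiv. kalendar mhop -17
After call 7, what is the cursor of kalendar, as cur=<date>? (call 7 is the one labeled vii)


Answer: cur=1799-03-01

Derivation:
// 1. kalendar closeout() ~> 1799-05-31
// 2. kalendar pin(%0) ~> 1799-05-31
// 3. measurebox asunit(5844, s, h) ~> 487/300
// 4. kalendar dayname() ~> Friday
// 5. kalendar stepdays(-91) ~> 1799-03-01
// 6. measurebox asunit(-910, week, h) ~> -152880
// 7. measurebox asunit(-3662, g, oz) ~> -5859200000/45359237
// 8. measurebox asunit(-45, oz, g) ~> -408233133/320000
// 9. kalendar stepdays(-66) ~> 1798-12-25
// 10. measurebox asunit(9162, lb, oz) ~> 146592
// 11. kalendar mhop(20) ~> 1800-08-25
// 12. kalendar pin(1894-08-17) ~> 1894-08-17
// 13. kalendar pin(1722-01-13) ~> 1722-01-13
// 14. kalendar mhop(-17) ~> 1720-08-13


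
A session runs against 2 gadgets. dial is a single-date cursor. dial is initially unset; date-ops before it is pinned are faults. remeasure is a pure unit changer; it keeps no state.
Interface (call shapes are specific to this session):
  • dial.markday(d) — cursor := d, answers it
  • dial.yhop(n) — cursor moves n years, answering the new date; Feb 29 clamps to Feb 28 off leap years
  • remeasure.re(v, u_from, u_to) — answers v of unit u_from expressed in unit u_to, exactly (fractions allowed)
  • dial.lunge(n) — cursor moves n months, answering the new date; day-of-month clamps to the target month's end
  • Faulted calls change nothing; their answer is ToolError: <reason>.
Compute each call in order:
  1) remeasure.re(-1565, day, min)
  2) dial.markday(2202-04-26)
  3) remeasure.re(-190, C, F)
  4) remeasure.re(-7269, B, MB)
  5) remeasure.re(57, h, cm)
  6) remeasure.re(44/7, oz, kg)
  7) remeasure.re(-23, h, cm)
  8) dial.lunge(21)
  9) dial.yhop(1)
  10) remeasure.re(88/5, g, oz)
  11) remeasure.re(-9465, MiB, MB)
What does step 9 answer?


Answer: 2205-01-26

Derivation:
Do: remeasure.re[v→-1565; u_from→day; u_to→min]
See: -2253600
Do: dial.markday[d→2202-04-26]
See: 2202-04-26
Do: remeasure.re[v→-190; u_from→C; u_to→F]
See: -310
Do: remeasure.re[v→-7269; u_from→B; u_to→MB]
See: -7269/1000000
Do: remeasure.re[v→57; u_from→h; u_to→cm]
See: ToolError: incompatible units
Do: remeasure.re[v→44/7; u_from→oz; u_to→kg]
See: 71278801/400000000
Do: remeasure.re[v→-23; u_from→h; u_to→cm]
See: ToolError: incompatible units
Do: dial.lunge[n→21]
See: 2204-01-26
Do: dial.yhop[n→1]
See: 2205-01-26
Do: remeasure.re[v→88/5; u_from→g; u_to→oz]
See: 2560000/4123567
Do: remeasure.re[v→-9465; u_from→MiB; u_to→MB]
See: -31014912/3125


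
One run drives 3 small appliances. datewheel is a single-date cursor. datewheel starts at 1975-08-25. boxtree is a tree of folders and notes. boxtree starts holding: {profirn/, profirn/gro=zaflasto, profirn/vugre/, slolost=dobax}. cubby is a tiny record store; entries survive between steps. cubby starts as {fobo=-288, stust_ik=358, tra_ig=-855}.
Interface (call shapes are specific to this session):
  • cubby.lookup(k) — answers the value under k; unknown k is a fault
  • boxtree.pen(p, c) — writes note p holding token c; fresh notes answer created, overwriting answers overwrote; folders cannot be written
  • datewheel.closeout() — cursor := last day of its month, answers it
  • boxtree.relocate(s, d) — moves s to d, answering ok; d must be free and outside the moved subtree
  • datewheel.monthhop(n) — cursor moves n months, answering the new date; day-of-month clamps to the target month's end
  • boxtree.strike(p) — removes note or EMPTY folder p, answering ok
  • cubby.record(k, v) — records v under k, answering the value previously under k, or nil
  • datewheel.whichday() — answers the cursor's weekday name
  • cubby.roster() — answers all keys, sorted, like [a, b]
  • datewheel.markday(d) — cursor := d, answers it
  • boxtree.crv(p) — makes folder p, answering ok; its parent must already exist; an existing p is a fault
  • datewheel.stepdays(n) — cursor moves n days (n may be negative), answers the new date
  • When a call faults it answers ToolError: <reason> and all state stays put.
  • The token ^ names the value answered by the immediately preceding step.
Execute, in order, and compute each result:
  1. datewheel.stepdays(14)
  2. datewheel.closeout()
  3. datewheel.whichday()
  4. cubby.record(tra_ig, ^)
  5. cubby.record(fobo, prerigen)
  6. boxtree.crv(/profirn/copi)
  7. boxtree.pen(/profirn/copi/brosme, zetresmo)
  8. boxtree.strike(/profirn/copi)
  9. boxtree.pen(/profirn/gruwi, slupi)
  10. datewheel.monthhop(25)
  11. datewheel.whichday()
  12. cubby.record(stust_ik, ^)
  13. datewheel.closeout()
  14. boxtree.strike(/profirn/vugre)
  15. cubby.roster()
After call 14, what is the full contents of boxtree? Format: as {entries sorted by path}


Step: datewheel.stepdays[n: 14]
Result: 1975-09-08
Step: datewheel.closeout[]
Result: 1975-09-30
Step: datewheel.whichday[]
Result: Tuesday
Step: cubby.record[k: tra_ig; v: ^]
Result: -855
Step: cubby.record[k: fobo; v: prerigen]
Result: -288
Step: boxtree.crv[p: /profirn/copi]
Result: ok
Step: boxtree.pen[p: /profirn/copi/brosme; c: zetresmo]
Result: created
Step: boxtree.strike[p: /profirn/copi]
Result: ToolError: not empty
Step: boxtree.pen[p: /profirn/gruwi; c: slupi]
Result: created
Step: datewheel.monthhop[n: 25]
Result: 1977-10-30
Step: datewheel.whichday[]
Result: Sunday
Step: cubby.record[k: stust_ik; v: ^]
Result: 358
Step: datewheel.closeout[]
Result: 1977-10-31
Step: boxtree.strike[p: /profirn/vugre]
Result: ok
Step: cubby.roster[]
Result: [fobo, stust_ik, tra_ig]

Answer: {profirn/, profirn/copi/, profirn/copi/brosme=zetresmo, profirn/gro=zaflasto, profirn/gruwi=slupi, slolost=dobax}


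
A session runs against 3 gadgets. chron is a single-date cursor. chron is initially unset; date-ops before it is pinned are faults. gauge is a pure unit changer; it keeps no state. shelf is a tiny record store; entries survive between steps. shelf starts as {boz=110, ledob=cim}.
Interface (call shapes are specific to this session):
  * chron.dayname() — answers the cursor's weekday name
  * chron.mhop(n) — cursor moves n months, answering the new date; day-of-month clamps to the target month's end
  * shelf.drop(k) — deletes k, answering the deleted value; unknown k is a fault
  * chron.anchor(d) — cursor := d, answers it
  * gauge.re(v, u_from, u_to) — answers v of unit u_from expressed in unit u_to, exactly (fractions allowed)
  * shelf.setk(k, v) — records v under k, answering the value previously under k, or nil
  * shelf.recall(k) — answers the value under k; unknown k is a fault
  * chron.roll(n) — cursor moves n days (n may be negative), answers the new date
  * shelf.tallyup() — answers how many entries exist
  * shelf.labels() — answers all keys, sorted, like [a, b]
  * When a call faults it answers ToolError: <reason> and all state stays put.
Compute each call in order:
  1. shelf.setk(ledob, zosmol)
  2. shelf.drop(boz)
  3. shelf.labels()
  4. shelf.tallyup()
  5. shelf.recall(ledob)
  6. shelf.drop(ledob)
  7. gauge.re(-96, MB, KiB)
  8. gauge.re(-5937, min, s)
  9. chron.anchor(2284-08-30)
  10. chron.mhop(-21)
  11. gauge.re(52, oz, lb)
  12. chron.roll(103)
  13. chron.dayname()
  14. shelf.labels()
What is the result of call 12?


# shelf.setk(k→ledob, v→zosmol) ~> cim
# shelf.drop(k→boz) ~> 110
# shelf.labels() ~> [ledob]
# shelf.tallyup() ~> 1
# shelf.recall(k→ledob) ~> zosmol
# shelf.drop(k→ledob) ~> zosmol
# gauge.re(v→-96, u_from→MB, u_to→KiB) ~> -93750
# gauge.re(v→-5937, u_from→min, u_to→s) ~> -356220
# chron.anchor(d→2284-08-30) ~> 2284-08-30
# chron.mhop(n→-21) ~> 2282-11-30
# gauge.re(v→52, u_from→oz, u_to→lb) ~> 13/4
# chron.roll(n→103) ~> 2283-03-13
# chron.dayname() ~> Tuesday
# shelf.labels() ~> []

Answer: 2283-03-13
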